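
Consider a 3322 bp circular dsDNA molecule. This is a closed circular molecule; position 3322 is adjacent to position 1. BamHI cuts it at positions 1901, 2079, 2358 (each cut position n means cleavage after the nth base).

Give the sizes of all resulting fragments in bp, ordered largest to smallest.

Circular molecule, 3 cuts → 3 fragments:
  2079 − 1901 = 178 bp
  2358 − 2079 = 279 bp
  wrap: 3322 − 2358 + 1901 = 2865 bp
Sorted largest to smallest: 2865, 279, 178 bp.

2865, 279, 178 bp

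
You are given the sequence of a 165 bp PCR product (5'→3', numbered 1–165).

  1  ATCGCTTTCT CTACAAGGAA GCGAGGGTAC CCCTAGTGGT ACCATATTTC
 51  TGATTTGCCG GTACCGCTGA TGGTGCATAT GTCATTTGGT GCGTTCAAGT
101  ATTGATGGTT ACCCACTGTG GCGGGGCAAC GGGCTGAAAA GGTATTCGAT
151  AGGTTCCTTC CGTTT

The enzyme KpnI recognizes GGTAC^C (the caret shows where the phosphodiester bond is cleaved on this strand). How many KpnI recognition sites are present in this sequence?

3

GGTACC occurs starting at positions 26, 38, 60.
KpnI cuts at 3 sites.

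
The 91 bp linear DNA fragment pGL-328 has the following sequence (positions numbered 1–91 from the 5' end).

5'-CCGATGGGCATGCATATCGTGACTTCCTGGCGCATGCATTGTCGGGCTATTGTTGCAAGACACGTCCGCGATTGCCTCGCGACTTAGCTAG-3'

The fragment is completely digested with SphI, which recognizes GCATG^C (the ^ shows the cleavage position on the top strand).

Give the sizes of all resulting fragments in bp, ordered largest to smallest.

55, 24, 12 bp

SphI sites (GCATGC) start at positions 8, 32.
SphI cuts after base 5 of each site (before the last base), so after positions 12, 36.
Linear molecule, 2 cuts → 3 fragments:
  1–12 → 12 bp
  13–36 → 24 bp
  37–91 → 55 bp
Sorted largest to smallest: 55, 24, 12 bp.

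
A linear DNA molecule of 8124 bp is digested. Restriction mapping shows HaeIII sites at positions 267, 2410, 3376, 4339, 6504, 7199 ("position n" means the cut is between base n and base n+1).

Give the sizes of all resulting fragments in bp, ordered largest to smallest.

Linear molecule, 6 cuts → 7 fragments:
  267 − 0 = 267 bp
  2410 − 267 = 2143 bp
  3376 − 2410 = 966 bp
  4339 − 3376 = 963 bp
  6504 − 4339 = 2165 bp
  7199 − 6504 = 695 bp
  8124 − 7199 = 925 bp
Sorted largest to smallest: 2165, 2143, 966, 963, 925, 695, 267 bp.

2165, 2143, 966, 963, 925, 695, 267 bp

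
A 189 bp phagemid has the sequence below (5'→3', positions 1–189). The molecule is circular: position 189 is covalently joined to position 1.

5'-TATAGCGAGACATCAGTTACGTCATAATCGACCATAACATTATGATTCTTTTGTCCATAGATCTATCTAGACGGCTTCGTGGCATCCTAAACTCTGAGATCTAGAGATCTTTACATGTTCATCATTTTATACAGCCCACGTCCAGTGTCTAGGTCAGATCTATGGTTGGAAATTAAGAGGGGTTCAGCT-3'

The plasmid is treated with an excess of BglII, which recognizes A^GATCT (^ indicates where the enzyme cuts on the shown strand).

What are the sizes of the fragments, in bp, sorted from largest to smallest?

BglII sites (AGATCT) start at positions 59, 97, 105, 156.
BglII cuts after the first base of each site, so after positions 59, 97, 105, 156.
Circular molecule, 4 cuts → 4 fragments:
  60–97 → 38 bp
  98–105 → 8 bp
  106–156 → 51 bp
  157–189 then 1–59 → 33 + 59 = 92 bp
Sorted largest to smallest: 92, 51, 38, 8 bp.

92, 51, 38, 8 bp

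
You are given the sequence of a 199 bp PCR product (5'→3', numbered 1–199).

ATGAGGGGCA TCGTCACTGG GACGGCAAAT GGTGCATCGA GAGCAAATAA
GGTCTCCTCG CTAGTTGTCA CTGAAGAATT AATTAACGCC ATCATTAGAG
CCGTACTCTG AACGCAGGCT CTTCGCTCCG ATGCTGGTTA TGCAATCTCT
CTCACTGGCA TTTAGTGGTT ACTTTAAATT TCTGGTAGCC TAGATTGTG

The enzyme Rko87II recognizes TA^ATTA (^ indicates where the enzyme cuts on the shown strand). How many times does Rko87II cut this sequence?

TAATTA occurs starting at position 80.
Rko87II cuts at 1 site.

1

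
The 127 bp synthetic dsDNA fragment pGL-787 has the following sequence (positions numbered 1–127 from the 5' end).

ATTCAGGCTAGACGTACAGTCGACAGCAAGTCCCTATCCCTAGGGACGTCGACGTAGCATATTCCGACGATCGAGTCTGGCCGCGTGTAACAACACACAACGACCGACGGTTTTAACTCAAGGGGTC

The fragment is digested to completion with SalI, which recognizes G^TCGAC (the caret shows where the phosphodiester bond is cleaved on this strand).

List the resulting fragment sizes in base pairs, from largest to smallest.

79, 29, 19 bp

SalI sites (GTCGAC) start at positions 19, 48.
SalI cuts after the first base of each site, so after positions 19, 48.
Linear molecule, 2 cuts → 3 fragments:
  1–19 → 19 bp
  20–48 → 29 bp
  49–127 → 79 bp
Sorted largest to smallest: 79, 29, 19 bp.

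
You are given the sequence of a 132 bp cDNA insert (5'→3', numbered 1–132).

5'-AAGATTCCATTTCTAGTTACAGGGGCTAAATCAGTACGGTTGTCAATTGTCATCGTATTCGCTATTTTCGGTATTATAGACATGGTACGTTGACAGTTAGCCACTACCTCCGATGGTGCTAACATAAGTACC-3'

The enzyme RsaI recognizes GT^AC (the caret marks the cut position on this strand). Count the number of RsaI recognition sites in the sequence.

3

GTAC occurs starting at positions 34, 85, 128.
RsaI cuts at 3 sites.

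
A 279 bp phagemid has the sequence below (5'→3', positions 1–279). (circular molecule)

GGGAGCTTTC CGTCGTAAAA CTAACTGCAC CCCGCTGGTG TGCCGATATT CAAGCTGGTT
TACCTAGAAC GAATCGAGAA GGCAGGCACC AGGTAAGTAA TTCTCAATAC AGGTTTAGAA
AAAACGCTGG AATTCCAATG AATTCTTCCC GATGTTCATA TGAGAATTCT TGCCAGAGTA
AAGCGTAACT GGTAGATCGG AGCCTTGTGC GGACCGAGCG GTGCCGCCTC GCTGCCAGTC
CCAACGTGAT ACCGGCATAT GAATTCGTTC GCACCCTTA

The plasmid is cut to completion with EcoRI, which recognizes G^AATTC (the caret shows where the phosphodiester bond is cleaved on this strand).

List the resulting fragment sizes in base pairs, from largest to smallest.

148, 97, 24, 10 bp

EcoRI sites (GAATTC) start at positions 130, 140, 164, 261.
EcoRI cuts after the first base of each site, so after positions 130, 140, 164, 261.
Circular molecule, 4 cuts → 4 fragments:
  131–140 → 10 bp
  141–164 → 24 bp
  165–261 → 97 bp
  262–279 then 1–130 → 18 + 130 = 148 bp
Sorted largest to smallest: 148, 97, 24, 10 bp.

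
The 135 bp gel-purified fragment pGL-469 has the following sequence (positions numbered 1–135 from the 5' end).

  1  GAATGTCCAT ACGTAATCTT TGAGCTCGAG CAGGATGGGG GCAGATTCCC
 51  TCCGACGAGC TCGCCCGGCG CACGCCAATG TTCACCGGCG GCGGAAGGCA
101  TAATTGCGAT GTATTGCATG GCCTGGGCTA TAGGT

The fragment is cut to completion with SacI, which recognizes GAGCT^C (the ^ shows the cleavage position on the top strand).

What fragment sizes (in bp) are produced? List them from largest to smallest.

SacI sites (GAGCTC) start at positions 22, 57.
SacI cuts after base 5 of each site (before the last base), so after positions 26, 61.
Linear molecule, 2 cuts → 3 fragments:
  1–26 → 26 bp
  27–61 → 35 bp
  62–135 → 74 bp
Sorted largest to smallest: 74, 35, 26 bp.

74, 35, 26 bp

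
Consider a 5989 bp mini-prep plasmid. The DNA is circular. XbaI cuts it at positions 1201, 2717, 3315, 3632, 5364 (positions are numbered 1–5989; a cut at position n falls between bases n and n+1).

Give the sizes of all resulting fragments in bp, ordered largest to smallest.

Circular molecule, 5 cuts → 5 fragments:
  2717 − 1201 = 1516 bp
  3315 − 2717 = 598 bp
  3632 − 3315 = 317 bp
  5364 − 3632 = 1732 bp
  wrap: 5989 − 5364 + 1201 = 1826 bp
Sorted largest to smallest: 1826, 1732, 1516, 598, 317 bp.

1826, 1732, 1516, 598, 317 bp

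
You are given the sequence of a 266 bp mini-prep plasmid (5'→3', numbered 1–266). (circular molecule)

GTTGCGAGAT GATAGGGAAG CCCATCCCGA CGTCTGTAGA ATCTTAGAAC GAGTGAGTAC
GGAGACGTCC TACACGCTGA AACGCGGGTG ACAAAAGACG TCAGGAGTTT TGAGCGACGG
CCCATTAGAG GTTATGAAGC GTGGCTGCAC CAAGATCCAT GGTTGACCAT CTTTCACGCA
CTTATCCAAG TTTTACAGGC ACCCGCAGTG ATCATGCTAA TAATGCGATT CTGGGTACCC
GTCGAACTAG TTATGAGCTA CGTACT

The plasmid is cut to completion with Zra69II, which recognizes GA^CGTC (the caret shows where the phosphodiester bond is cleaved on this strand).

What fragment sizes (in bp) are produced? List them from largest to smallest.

Zra69II sites (GACGTC) start at positions 29, 64, 97.
Zra69II cuts after base 2 of each site, so after positions 30, 65, 98.
Circular molecule, 3 cuts → 3 fragments:
  31–65 → 35 bp
  66–98 → 33 bp
  99–266 then 1–30 → 168 + 30 = 198 bp
Sorted largest to smallest: 198, 35, 33 bp.

198, 35, 33 bp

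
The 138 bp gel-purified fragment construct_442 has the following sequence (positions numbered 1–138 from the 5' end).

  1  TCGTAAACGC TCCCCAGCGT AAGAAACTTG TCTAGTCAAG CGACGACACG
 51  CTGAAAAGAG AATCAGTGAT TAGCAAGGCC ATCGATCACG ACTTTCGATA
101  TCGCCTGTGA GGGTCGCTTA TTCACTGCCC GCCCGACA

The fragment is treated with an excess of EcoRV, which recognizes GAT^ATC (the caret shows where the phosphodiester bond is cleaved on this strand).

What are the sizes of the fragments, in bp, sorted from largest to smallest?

99, 39 bp

The EcoRV site (GATATC) starts at position 97.
EcoRV cuts after base 3 of each site, so after position 99.
Linear molecule, 1 cut → 2 fragments:
  1–99 → 99 bp
  100–138 → 39 bp
Sorted largest to smallest: 99, 39 bp.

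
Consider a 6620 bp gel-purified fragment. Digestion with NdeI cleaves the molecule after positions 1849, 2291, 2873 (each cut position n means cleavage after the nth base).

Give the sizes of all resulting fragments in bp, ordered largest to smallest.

Linear molecule, 3 cuts → 4 fragments:
  1849 − 0 = 1849 bp
  2291 − 1849 = 442 bp
  2873 − 2291 = 582 bp
  6620 − 2873 = 3747 bp
Sorted largest to smallest: 3747, 1849, 582, 442 bp.

3747, 1849, 582, 442 bp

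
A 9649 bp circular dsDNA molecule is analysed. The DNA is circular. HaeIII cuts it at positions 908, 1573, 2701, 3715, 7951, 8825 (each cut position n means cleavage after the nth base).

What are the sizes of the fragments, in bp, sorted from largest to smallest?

Circular molecule, 6 cuts → 6 fragments:
  1573 − 908 = 665 bp
  2701 − 1573 = 1128 bp
  3715 − 2701 = 1014 bp
  7951 − 3715 = 4236 bp
  8825 − 7951 = 874 bp
  wrap: 9649 − 8825 + 908 = 1732 bp
Sorted largest to smallest: 4236, 1732, 1128, 1014, 874, 665 bp.

4236, 1732, 1128, 1014, 874, 665 bp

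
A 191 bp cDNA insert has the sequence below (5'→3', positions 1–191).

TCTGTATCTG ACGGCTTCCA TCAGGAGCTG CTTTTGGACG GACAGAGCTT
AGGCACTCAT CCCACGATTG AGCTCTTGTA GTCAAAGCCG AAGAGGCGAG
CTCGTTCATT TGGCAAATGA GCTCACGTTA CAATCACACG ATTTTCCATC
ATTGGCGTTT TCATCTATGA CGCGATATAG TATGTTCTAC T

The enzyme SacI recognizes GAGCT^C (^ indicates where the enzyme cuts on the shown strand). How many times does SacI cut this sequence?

3

GAGCTC occurs starting at positions 70, 98, 119.
SacI cuts at 3 sites.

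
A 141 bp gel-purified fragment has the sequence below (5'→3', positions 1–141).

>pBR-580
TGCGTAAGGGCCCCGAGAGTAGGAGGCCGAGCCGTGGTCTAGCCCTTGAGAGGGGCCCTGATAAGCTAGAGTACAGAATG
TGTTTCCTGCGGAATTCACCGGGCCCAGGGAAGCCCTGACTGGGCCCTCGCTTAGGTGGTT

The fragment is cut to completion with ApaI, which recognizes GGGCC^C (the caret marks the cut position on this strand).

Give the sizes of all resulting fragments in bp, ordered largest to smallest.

48, 45, 21, 15, 12 bp

ApaI sites (GGGCCC) start at positions 8, 53, 101, 122.
ApaI cuts after base 5 of each site (before the last base), so after positions 12, 57, 105, 126.
Linear molecule, 4 cuts → 5 fragments:
  1–12 → 12 bp
  13–57 → 45 bp
  58–105 → 48 bp
  106–126 → 21 bp
  127–141 → 15 bp
Sorted largest to smallest: 48, 45, 21, 15, 12 bp.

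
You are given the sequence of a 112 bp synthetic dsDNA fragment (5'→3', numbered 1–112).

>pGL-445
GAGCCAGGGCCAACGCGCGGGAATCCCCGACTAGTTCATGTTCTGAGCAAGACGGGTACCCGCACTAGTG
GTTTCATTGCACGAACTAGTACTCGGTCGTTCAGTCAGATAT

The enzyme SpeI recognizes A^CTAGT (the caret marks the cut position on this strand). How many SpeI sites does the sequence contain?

3

ACTAGT occurs starting at positions 30, 64, 85.
SpeI cuts at 3 sites.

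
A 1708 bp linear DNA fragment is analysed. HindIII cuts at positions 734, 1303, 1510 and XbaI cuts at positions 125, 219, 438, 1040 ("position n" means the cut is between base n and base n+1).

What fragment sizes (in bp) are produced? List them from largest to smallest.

306, 296, 263, 219, 207, 198, 125, 94 bp

Combined cut positions (sorted): 125, 219, 438, 734, 1040, 1303, 1510.
Linear molecule, 7 cuts → 8 fragments:
  125 − 0 = 125 bp
  219 − 125 = 94 bp
  438 − 219 = 219 bp
  734 − 438 = 296 bp
  1040 − 734 = 306 bp
  1303 − 1040 = 263 bp
  1510 − 1303 = 207 bp
  1708 − 1510 = 198 bp
Sorted largest to smallest: 306, 296, 263, 219, 207, 198, 125, 94 bp.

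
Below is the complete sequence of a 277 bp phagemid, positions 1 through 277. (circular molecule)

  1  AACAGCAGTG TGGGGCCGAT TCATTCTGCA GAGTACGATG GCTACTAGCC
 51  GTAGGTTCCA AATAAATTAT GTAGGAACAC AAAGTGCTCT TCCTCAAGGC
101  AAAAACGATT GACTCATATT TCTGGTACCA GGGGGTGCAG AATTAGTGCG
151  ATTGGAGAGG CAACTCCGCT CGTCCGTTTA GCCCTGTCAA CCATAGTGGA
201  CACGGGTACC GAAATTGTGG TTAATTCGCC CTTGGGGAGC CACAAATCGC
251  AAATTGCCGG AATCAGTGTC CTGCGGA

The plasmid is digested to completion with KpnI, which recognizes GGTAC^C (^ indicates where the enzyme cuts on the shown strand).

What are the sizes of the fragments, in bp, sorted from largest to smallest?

KpnI sites (GGTACC) start at positions 124, 205.
KpnI cuts after base 5 of each site (before the last base), so after positions 128, 209.
Circular molecule, 2 cuts → 2 fragments:
  129–209 → 81 bp
  210–277 then 1–128 → 68 + 128 = 196 bp
Sorted largest to smallest: 196, 81 bp.

196, 81 bp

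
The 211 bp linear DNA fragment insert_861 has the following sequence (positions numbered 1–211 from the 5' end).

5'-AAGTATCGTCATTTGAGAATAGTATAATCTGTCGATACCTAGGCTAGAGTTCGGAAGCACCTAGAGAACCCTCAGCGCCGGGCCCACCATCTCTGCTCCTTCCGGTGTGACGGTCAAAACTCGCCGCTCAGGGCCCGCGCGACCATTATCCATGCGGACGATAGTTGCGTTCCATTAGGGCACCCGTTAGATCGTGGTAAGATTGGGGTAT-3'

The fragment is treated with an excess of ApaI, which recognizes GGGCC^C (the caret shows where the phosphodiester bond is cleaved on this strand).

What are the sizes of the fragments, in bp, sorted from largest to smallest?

84, 76, 51 bp

ApaI sites (GGGCCC) start at positions 80, 131.
ApaI cuts after base 5 of each site (before the last base), so after positions 84, 135.
Linear molecule, 2 cuts → 3 fragments:
  1–84 → 84 bp
  85–135 → 51 bp
  136–211 → 76 bp
Sorted largest to smallest: 84, 76, 51 bp.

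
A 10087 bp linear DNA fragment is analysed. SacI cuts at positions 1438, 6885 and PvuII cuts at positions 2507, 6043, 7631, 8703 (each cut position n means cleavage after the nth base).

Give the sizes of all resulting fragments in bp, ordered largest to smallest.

Combined cut positions (sorted): 1438, 2507, 6043, 6885, 7631, 8703.
Linear molecule, 6 cuts → 7 fragments:
  1438 − 0 = 1438 bp
  2507 − 1438 = 1069 bp
  6043 − 2507 = 3536 bp
  6885 − 6043 = 842 bp
  7631 − 6885 = 746 bp
  8703 − 7631 = 1072 bp
  10087 − 8703 = 1384 bp
Sorted largest to smallest: 3536, 1438, 1384, 1072, 1069, 842, 746 bp.

3536, 1438, 1384, 1072, 1069, 842, 746 bp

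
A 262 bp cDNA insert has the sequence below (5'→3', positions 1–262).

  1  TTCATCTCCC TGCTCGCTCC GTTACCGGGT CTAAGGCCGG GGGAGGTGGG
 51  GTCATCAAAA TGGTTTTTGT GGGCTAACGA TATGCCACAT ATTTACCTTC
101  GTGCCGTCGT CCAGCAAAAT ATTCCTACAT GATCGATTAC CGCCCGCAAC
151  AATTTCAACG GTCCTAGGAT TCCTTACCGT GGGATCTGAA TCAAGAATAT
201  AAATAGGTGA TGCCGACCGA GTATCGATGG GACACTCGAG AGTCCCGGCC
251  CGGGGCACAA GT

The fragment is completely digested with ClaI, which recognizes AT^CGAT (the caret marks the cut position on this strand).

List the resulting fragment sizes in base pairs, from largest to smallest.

ClaI sites (ATCGAT) start at positions 132, 223.
ClaI cuts after base 2 of each site, so after positions 133, 224.
Linear molecule, 2 cuts → 3 fragments:
  1–133 → 133 bp
  134–224 → 91 bp
  225–262 → 38 bp
Sorted largest to smallest: 133, 91, 38 bp.

133, 91, 38 bp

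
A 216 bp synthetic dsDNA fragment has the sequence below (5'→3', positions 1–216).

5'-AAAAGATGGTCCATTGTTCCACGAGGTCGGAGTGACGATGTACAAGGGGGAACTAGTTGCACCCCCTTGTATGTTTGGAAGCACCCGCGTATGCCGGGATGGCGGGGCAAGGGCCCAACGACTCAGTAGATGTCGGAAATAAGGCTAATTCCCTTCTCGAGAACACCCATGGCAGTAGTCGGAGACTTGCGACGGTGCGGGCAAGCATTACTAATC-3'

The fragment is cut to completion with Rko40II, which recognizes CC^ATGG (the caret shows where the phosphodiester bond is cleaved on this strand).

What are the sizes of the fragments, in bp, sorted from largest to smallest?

The Rko40II site (CCATGG) starts at position 167.
Rko40II cuts after base 2 of each site, so after position 168.
Linear molecule, 1 cut → 2 fragments:
  1–168 → 168 bp
  169–216 → 48 bp
Sorted largest to smallest: 168, 48 bp.

168, 48 bp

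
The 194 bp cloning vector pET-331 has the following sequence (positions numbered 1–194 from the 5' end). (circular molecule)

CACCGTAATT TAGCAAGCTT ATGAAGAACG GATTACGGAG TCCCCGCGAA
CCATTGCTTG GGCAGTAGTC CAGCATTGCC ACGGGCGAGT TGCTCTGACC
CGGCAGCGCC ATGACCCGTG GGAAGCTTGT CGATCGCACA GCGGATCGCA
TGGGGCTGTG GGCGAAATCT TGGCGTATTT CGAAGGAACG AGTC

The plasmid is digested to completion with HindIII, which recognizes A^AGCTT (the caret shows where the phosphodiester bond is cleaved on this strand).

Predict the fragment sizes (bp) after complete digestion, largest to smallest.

HindIII sites (AAGCTT) start at positions 15, 123.
HindIII cuts after the first base of each site, so after positions 15, 123.
Circular molecule, 2 cuts → 2 fragments:
  16–123 → 108 bp
  124–194 then 1–15 → 71 + 15 = 86 bp
Sorted largest to smallest: 108, 86 bp.

108, 86 bp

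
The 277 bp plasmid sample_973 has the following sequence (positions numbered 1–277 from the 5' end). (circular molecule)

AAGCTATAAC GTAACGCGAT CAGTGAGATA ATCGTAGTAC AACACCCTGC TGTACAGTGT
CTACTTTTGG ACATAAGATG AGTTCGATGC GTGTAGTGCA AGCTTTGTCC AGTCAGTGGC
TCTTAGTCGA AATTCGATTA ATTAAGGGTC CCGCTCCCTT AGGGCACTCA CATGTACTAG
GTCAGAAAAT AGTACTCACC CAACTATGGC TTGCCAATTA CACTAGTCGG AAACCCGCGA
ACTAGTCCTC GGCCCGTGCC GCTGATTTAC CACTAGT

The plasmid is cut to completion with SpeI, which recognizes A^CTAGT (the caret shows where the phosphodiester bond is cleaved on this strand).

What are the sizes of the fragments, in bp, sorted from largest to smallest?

SpeI sites (ACTAGT) start at positions 222, 241, 272.
SpeI cuts after the first base of each site, so after positions 222, 241, 272.
Circular molecule, 3 cuts → 3 fragments:
  223–241 → 19 bp
  242–272 → 31 bp
  273–277 then 1–222 → 5 + 222 = 227 bp
Sorted largest to smallest: 227, 31, 19 bp.

227, 31, 19 bp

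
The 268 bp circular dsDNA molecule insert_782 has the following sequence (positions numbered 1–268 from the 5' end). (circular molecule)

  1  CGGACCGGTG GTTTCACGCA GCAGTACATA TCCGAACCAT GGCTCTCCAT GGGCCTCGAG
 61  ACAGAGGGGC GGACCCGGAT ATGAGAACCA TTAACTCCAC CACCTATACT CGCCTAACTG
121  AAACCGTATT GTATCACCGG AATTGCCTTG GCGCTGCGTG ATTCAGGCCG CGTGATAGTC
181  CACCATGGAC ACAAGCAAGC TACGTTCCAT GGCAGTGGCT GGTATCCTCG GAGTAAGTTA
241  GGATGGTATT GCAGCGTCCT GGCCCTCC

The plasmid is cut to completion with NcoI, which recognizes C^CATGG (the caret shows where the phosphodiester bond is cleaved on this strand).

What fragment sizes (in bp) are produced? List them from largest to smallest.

136, 98, 24, 10 bp

NcoI sites (CCATGG) start at positions 37, 47, 183, 207.
NcoI cuts after the first base of each site, so after positions 37, 47, 183, 207.
Circular molecule, 4 cuts → 4 fragments:
  38–47 → 10 bp
  48–183 → 136 bp
  184–207 → 24 bp
  208–268 then 1–37 → 61 + 37 = 98 bp
Sorted largest to smallest: 136, 98, 24, 10 bp.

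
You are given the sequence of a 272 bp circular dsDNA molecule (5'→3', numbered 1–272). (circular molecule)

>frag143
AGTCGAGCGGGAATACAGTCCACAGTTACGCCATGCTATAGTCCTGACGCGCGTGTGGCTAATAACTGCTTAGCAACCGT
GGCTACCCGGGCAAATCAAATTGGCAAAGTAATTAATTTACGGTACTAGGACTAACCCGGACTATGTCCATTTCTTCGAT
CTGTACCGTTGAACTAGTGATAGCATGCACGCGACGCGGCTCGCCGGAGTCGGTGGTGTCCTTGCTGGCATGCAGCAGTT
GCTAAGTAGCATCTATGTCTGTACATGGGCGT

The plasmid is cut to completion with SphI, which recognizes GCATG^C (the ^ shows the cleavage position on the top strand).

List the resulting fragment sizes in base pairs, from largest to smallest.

SphI sites (GCATGC) start at positions 183, 228.
SphI cuts after base 5 of each site (before the last base), so after positions 187, 232.
Circular molecule, 2 cuts → 2 fragments:
  188–232 → 45 bp
  233–272 then 1–187 → 40 + 187 = 227 bp
Sorted largest to smallest: 227, 45 bp.

227, 45 bp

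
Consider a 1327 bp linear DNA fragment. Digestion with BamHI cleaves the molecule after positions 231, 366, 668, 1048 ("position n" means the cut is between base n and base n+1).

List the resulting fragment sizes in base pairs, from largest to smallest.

380, 302, 279, 231, 135 bp

Linear molecule, 4 cuts → 5 fragments:
  231 − 0 = 231 bp
  366 − 231 = 135 bp
  668 − 366 = 302 bp
  1048 − 668 = 380 bp
  1327 − 1048 = 279 bp
Sorted largest to smallest: 380, 302, 279, 231, 135 bp.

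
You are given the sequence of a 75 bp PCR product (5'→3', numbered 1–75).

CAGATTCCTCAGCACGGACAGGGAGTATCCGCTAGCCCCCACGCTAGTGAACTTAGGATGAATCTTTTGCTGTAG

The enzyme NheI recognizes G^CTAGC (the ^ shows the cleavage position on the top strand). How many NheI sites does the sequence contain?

1

GCTAGC occurs starting at position 31.
NheI cuts at 1 site.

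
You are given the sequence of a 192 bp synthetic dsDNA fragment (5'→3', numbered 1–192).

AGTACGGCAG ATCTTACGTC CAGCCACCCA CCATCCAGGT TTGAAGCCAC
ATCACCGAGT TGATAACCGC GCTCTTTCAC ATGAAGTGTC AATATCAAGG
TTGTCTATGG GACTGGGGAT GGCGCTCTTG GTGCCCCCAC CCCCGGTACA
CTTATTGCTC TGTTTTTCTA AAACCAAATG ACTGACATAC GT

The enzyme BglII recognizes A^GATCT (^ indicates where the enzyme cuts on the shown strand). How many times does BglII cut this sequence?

1

AGATCT occurs starting at position 9.
BglII cuts at 1 site.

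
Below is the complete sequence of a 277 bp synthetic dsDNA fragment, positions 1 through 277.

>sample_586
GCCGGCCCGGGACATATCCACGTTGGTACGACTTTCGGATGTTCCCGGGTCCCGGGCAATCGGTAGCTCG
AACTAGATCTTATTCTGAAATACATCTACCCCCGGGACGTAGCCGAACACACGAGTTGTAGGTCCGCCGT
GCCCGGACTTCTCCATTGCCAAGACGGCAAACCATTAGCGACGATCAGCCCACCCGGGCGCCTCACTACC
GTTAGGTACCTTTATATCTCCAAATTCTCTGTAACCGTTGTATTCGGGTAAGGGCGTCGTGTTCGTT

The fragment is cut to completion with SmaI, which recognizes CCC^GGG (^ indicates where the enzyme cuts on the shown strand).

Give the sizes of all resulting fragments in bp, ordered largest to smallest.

92, 82, 50, 38, 8, 7 bp

SmaI sites (CCCGGG) start at positions 6, 44, 51, 101, 193.
SmaI cuts after base 3 of each site, so after positions 8, 46, 53, 103, 195.
Linear molecule, 5 cuts → 6 fragments:
  1–8 → 8 bp
  9–46 → 38 bp
  47–53 → 7 bp
  54–103 → 50 bp
  104–195 → 92 bp
  196–277 → 82 bp
Sorted largest to smallest: 92, 82, 50, 38, 8, 7 bp.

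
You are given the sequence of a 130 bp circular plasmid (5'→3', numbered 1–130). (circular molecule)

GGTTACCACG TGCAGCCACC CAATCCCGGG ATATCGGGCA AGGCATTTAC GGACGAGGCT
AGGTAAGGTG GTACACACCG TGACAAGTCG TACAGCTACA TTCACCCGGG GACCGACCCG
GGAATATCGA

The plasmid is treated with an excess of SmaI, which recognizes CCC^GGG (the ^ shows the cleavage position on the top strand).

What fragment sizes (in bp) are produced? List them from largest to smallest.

SmaI sites (CCCGGG) start at positions 25, 105, 117.
SmaI cuts after base 3 of each site, so after positions 27, 107, 119.
Circular molecule, 3 cuts → 3 fragments:
  28–107 → 80 bp
  108–119 → 12 bp
  120–130 then 1–27 → 11 + 27 = 38 bp
Sorted largest to smallest: 80, 38, 12 bp.

80, 38, 12 bp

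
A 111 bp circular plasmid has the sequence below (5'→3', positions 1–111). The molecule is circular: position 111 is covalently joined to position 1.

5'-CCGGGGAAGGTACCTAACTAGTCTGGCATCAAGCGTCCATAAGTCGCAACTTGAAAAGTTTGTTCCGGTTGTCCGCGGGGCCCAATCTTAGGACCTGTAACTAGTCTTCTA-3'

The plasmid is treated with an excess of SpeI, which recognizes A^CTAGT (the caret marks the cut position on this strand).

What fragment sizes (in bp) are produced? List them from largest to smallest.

SpeI sites (ACTAGT) start at positions 17, 100.
SpeI cuts after the first base of each site, so after positions 17, 100.
Circular molecule, 2 cuts → 2 fragments:
  18–100 → 83 bp
  101–111 then 1–17 → 11 + 17 = 28 bp
Sorted largest to smallest: 83, 28 bp.

83, 28 bp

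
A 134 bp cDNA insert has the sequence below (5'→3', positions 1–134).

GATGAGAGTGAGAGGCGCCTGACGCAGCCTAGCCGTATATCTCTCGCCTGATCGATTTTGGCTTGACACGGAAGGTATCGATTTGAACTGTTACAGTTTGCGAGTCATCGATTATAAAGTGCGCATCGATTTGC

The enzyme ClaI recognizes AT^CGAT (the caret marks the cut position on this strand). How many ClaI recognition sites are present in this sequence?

ATCGAT occurs starting at positions 51, 77, 107, 125.
ClaI cuts at 4 sites.

4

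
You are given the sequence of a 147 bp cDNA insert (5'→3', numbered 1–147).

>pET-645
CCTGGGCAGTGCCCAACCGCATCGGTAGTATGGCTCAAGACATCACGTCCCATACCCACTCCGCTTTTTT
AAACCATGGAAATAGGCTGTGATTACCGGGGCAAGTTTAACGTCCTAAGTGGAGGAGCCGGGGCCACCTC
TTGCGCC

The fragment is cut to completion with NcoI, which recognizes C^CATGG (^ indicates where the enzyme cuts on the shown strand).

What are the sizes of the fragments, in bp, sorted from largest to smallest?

74, 73 bp

The NcoI site (CCATGG) starts at position 74.
NcoI cuts after the first base of each site, so after position 74.
Linear molecule, 1 cut → 2 fragments:
  1–74 → 74 bp
  75–147 → 73 bp
Sorted largest to smallest: 74, 73 bp.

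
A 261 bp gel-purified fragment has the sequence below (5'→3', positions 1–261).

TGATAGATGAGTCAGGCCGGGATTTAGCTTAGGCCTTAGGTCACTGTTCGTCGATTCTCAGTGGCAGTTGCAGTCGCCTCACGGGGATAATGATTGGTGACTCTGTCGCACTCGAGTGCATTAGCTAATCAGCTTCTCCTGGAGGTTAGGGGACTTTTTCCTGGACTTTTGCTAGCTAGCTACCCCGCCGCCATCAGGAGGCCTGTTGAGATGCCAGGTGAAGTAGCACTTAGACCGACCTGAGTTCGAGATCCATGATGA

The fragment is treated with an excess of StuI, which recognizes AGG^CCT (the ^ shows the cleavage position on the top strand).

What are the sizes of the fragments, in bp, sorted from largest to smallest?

168, 60, 33 bp

StuI sites (AGGCCT) start at positions 31, 199.
StuI cuts after base 3 of each site, so after positions 33, 201.
Linear molecule, 2 cuts → 3 fragments:
  1–33 → 33 bp
  34–201 → 168 bp
  202–261 → 60 bp
Sorted largest to smallest: 168, 60, 33 bp.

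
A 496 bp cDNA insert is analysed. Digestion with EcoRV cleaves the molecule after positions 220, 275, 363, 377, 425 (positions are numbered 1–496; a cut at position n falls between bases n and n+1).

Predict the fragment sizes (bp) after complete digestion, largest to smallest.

Linear molecule, 5 cuts → 6 fragments:
  220 − 0 = 220 bp
  275 − 220 = 55 bp
  363 − 275 = 88 bp
  377 − 363 = 14 bp
  425 − 377 = 48 bp
  496 − 425 = 71 bp
Sorted largest to smallest: 220, 88, 71, 55, 48, 14 bp.

220, 88, 71, 55, 48, 14 bp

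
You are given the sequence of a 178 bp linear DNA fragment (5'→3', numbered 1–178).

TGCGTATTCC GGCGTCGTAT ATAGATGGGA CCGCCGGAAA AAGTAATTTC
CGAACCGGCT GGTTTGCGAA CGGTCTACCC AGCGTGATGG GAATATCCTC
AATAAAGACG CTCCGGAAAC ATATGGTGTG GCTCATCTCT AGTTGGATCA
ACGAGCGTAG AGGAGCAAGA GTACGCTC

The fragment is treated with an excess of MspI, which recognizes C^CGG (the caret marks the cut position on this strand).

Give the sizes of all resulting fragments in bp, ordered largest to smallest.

MspI sites (CCGG) start at positions 9, 34, 55, 113.
MspI cuts after the first base of each site, so after positions 9, 34, 55, 113.
Linear molecule, 4 cuts → 5 fragments:
  1–9 → 9 bp
  10–34 → 25 bp
  35–55 → 21 bp
  56–113 → 58 bp
  114–178 → 65 bp
Sorted largest to smallest: 65, 58, 25, 21, 9 bp.

65, 58, 25, 21, 9 bp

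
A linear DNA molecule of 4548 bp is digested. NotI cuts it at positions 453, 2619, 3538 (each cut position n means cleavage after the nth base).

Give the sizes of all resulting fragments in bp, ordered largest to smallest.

2166, 1010, 919, 453 bp

Linear molecule, 3 cuts → 4 fragments:
  453 − 0 = 453 bp
  2619 − 453 = 2166 bp
  3538 − 2619 = 919 bp
  4548 − 3538 = 1010 bp
Sorted largest to smallest: 2166, 1010, 919, 453 bp.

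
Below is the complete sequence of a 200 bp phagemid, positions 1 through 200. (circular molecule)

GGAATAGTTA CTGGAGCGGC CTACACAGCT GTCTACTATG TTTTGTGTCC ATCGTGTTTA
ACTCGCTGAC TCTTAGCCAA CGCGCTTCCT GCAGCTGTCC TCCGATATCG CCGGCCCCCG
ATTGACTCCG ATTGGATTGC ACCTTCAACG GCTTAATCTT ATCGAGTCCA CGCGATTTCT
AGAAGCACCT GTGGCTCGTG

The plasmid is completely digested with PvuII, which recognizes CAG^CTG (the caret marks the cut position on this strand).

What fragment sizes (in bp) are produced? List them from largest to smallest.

PvuII sites (CAGCTG) start at positions 26, 92.
PvuII cuts after base 3 of each site, so after positions 28, 94.
Circular molecule, 2 cuts → 2 fragments:
  29–94 → 66 bp
  95–200 then 1–28 → 106 + 28 = 134 bp
Sorted largest to smallest: 134, 66 bp.

134, 66 bp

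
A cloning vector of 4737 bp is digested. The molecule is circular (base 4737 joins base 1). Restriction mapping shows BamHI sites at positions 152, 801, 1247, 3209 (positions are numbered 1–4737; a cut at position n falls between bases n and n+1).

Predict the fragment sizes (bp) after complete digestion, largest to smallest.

1962, 1680, 649, 446 bp

Circular molecule, 4 cuts → 4 fragments:
  801 − 152 = 649 bp
  1247 − 801 = 446 bp
  3209 − 1247 = 1962 bp
  wrap: 4737 − 3209 + 152 = 1680 bp
Sorted largest to smallest: 1962, 1680, 649, 446 bp.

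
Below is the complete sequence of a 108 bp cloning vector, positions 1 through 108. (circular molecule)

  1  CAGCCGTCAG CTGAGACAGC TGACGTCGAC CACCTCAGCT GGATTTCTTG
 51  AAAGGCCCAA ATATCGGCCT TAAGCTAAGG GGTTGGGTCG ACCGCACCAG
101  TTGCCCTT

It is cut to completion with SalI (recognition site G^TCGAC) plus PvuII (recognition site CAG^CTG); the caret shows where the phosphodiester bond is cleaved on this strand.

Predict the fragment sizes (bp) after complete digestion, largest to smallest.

SalI sites (GTCGAC) start at positions 25, 87.
SalI cuts after the first base of each site, so after positions 25, 87.
PvuII sites (CAGCTG) start at positions 8, 17, 36.
PvuII cuts after base 3 of each site, so after positions 10, 19, 38.
Combined cut positions: 10, 19, 25, 38, 87.
Circular molecule, 5 cuts → 5 fragments:
  11–19 → 9 bp
  20–25 → 6 bp
  26–38 → 13 bp
  39–87 → 49 bp
  88–108 then 1–10 → 21 + 10 = 31 bp
Sorted largest to smallest: 49, 31, 13, 9, 6 bp.

49, 31, 13, 9, 6 bp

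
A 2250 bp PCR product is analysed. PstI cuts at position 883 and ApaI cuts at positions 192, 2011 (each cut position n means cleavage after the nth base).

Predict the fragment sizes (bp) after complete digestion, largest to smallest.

Combined cut positions (sorted): 192, 883, 2011.
Linear molecule, 3 cuts → 4 fragments:
  192 − 0 = 192 bp
  883 − 192 = 691 bp
  2011 − 883 = 1128 bp
  2250 − 2011 = 239 bp
Sorted largest to smallest: 1128, 691, 239, 192 bp.

1128, 691, 239, 192 bp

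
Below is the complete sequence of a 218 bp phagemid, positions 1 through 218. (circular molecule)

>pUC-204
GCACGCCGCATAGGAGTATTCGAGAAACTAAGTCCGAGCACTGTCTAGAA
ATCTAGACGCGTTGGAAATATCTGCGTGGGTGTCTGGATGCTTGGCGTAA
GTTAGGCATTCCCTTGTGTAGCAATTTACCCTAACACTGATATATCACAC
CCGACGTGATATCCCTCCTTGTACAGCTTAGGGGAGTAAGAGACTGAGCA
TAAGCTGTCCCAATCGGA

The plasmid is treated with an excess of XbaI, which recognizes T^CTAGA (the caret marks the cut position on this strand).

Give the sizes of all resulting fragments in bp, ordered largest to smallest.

210, 8 bp

XbaI sites (TCTAGA) start at positions 44, 52.
XbaI cuts after the first base of each site, so after positions 44, 52.
Circular molecule, 2 cuts → 2 fragments:
  45–52 → 8 bp
  53–218 then 1–44 → 166 + 44 = 210 bp
Sorted largest to smallest: 210, 8 bp.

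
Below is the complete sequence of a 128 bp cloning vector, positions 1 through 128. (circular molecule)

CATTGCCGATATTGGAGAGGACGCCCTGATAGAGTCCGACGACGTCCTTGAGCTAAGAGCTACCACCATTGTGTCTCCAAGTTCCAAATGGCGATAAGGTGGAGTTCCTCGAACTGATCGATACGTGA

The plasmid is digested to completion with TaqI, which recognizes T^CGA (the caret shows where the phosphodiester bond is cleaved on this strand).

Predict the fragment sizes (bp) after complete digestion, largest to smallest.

TaqI sites (TCGA) start at positions 109, 118.
TaqI cuts after the first base of each site, so after positions 109, 118.
Circular molecule, 2 cuts → 2 fragments:
  110–118 → 9 bp
  119–128 then 1–109 → 10 + 109 = 119 bp
Sorted largest to smallest: 119, 9 bp.

119, 9 bp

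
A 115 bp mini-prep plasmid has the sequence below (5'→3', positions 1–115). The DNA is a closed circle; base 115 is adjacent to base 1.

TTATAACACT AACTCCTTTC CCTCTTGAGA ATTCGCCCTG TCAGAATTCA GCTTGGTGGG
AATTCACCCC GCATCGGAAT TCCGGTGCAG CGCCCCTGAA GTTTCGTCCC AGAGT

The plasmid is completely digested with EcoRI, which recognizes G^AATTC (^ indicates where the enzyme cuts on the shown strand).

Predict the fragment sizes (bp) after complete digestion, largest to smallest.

EcoRI sites (GAATTC) start at positions 29, 44, 60, 77.
EcoRI cuts after the first base of each site, so after positions 29, 44, 60, 77.
Circular molecule, 4 cuts → 4 fragments:
  30–44 → 15 bp
  45–60 → 16 bp
  61–77 → 17 bp
  78–115 then 1–29 → 38 + 29 = 67 bp
Sorted largest to smallest: 67, 17, 16, 15 bp.

67, 17, 16, 15 bp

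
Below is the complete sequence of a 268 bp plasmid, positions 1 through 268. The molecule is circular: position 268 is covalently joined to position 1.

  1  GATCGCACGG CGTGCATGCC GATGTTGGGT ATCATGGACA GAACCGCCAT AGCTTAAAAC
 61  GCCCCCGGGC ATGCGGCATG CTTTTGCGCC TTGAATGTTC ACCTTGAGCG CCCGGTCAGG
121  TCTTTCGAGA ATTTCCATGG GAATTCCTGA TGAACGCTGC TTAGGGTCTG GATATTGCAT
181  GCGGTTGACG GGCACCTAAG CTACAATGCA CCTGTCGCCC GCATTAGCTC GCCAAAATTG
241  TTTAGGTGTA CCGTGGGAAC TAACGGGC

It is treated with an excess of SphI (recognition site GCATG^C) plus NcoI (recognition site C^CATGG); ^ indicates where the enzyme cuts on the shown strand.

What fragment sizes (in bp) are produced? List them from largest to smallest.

105, 55, 55, 46, 7 bp

SphI sites (GCATGC) start at positions 14, 69, 76, 177.
SphI cuts after base 5 of each site (before the last base), so after positions 18, 73, 80, 181.
The NcoI site (CCATGG) starts at position 135.
NcoI cuts after the first base of each site, so after position 135.
Combined cut positions: 18, 73, 80, 135, 181.
Circular molecule, 5 cuts → 5 fragments:
  19–73 → 55 bp
  74–80 → 7 bp
  81–135 → 55 bp
  136–181 → 46 bp
  182–268 then 1–18 → 87 + 18 = 105 bp
Sorted largest to smallest: 105, 55, 55, 46, 7 bp.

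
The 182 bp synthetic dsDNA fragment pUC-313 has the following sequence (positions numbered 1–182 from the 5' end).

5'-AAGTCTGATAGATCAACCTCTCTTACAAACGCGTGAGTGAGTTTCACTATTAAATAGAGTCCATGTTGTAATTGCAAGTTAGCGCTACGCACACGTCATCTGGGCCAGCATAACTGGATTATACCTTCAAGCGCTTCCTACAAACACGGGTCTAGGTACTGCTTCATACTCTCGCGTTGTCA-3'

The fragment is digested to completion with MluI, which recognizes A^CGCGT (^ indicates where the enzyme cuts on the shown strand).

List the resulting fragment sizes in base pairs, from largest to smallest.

153, 29 bp

The MluI site (ACGCGT) starts at position 29.
MluI cuts after the first base of each site, so after position 29.
Linear molecule, 1 cut → 2 fragments:
  1–29 → 29 bp
  30–182 → 153 bp
Sorted largest to smallest: 153, 29 bp.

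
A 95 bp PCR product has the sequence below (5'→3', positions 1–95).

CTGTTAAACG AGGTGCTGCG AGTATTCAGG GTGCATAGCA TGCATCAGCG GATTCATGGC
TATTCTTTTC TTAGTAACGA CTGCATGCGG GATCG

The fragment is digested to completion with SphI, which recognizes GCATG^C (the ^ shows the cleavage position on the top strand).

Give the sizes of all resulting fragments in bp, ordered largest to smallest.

45, 42, 8 bp

SphI sites (GCATGC) start at positions 38, 83.
SphI cuts after base 5 of each site (before the last base), so after positions 42, 87.
Linear molecule, 2 cuts → 3 fragments:
  1–42 → 42 bp
  43–87 → 45 bp
  88–95 → 8 bp
Sorted largest to smallest: 45, 42, 8 bp.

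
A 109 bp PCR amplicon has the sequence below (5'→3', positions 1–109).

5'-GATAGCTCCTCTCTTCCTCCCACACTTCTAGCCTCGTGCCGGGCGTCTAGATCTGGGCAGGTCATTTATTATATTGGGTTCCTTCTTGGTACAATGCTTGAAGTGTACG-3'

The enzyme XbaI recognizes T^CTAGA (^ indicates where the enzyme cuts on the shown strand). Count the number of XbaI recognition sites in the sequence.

1

TCTAGA occurs starting at position 46.
XbaI cuts at 1 site.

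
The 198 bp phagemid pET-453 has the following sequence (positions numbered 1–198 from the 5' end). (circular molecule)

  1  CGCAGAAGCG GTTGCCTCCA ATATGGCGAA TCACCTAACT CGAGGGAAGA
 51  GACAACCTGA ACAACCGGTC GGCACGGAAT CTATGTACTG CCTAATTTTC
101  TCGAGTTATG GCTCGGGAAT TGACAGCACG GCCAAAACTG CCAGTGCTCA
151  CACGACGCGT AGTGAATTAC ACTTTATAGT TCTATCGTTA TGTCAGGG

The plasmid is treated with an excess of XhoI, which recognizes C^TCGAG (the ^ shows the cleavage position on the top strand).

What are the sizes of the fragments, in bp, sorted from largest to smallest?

XhoI sites (CTCGAG) start at positions 39, 100.
XhoI cuts after the first base of each site, so after positions 39, 100.
Circular molecule, 2 cuts → 2 fragments:
  40–100 → 61 bp
  101–198 then 1–39 → 98 + 39 = 137 bp
Sorted largest to smallest: 137, 61 bp.

137, 61 bp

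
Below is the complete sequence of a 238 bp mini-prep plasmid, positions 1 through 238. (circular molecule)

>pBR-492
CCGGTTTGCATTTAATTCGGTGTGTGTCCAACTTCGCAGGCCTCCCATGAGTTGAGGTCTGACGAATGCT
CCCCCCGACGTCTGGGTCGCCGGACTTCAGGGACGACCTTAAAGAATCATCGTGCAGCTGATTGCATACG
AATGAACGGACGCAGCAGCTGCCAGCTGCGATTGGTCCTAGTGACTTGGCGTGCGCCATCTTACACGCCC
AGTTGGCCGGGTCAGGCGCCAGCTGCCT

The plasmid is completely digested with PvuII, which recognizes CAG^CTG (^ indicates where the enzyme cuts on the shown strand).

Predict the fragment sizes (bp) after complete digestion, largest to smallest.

PvuII sites (CAGCTG) start at positions 125, 156, 163, 230.
PvuII cuts after base 3 of each site, so after positions 127, 158, 165, 232.
Circular molecule, 4 cuts → 4 fragments:
  128–158 → 31 bp
  159–165 → 7 bp
  166–232 → 67 bp
  233–238 then 1–127 → 6 + 127 = 133 bp
Sorted largest to smallest: 133, 67, 31, 7 bp.

133, 67, 31, 7 bp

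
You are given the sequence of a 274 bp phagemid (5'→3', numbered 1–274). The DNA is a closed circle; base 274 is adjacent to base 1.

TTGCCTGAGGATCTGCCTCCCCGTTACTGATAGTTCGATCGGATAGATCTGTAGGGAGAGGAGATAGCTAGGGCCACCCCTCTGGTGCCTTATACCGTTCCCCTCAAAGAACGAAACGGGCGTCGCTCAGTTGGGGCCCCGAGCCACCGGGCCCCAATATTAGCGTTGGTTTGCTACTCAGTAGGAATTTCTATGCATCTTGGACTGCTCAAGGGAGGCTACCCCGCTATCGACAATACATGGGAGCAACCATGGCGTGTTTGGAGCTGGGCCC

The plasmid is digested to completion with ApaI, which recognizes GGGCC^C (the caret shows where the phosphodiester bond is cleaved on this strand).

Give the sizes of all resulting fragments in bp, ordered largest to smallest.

ApaI sites (GGGCCC) start at positions 134, 149, 269.
ApaI cuts after base 5 of each site (before the last base), so after positions 138, 153, 273.
Circular molecule, 3 cuts → 3 fragments:
  139–153 → 15 bp
  154–273 → 120 bp
  274–274 then 1–138 → 1 + 138 = 139 bp
Sorted largest to smallest: 139, 120, 15 bp.

139, 120, 15 bp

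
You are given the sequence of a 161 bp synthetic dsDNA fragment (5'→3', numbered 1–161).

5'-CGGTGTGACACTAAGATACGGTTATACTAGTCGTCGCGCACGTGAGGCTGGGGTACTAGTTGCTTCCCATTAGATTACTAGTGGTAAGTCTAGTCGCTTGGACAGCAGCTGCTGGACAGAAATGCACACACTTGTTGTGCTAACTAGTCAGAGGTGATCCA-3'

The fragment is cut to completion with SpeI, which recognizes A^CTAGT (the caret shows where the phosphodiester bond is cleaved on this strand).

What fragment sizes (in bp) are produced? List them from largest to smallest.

SpeI sites (ACTAGT) start at positions 26, 55, 77, 143.
SpeI cuts after the first base of each site, so after positions 26, 55, 77, 143.
Linear molecule, 4 cuts → 5 fragments:
  1–26 → 26 bp
  27–55 → 29 bp
  56–77 → 22 bp
  78–143 → 66 bp
  144–161 → 18 bp
Sorted largest to smallest: 66, 29, 26, 22, 18 bp.

66, 29, 26, 22, 18 bp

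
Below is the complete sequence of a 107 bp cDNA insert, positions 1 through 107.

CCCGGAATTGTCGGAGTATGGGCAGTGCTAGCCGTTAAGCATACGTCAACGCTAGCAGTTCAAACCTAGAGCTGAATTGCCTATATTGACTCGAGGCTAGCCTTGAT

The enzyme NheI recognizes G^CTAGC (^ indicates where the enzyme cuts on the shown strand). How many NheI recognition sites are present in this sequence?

GCTAGC occurs starting at positions 27, 51, 96.
NheI cuts at 3 sites.

3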